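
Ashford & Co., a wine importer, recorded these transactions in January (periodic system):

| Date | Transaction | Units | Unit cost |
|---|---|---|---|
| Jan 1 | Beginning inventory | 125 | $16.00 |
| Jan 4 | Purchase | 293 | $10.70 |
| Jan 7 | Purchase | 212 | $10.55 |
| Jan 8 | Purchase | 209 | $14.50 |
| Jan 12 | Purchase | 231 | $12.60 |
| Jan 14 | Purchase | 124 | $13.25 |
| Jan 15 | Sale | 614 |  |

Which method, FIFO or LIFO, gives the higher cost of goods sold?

FIFO COGS: 125 @ $16.00 + 293 @ $10.70 + 196 @ $10.55 = $7,202.90
LIFO COGS: 124 @ $13.25 + 231 @ $12.60 + 209 @ $14.50 + 50 @ $10.55 = $8,111.60

LIFO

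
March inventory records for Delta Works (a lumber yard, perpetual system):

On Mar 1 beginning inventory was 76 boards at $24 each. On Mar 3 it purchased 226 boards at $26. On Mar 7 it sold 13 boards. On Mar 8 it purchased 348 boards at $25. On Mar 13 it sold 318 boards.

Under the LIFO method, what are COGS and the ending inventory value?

Mar 7, 13 sold [LIFO — newest first]: 13 @ $26 = $338
Mar 13, 318 sold [LIFO — newest first]: 318 @ $25 = $7,950
Total COGS = $338 + $7,950 = $8,288
Ending inventory: 76 @ $24 + 213 @ $26 + 30 @ $25 = $8,112

COGS = $8,288; ending inventory = $8,112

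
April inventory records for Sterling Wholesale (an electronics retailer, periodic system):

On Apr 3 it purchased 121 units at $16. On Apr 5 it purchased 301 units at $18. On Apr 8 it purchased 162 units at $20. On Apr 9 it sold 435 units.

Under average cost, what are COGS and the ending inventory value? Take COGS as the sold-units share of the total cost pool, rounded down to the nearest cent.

Apr 9, sell 435: 435/584 × $10,594.00 → $7,891.07
Ending inventory (cost pool remaining) = $2,702.93
Check: goods available $10,594.00 = COGS $7,891.07 + ending $2,702.93

COGS = $7,891.07; ending inventory = $2,702.93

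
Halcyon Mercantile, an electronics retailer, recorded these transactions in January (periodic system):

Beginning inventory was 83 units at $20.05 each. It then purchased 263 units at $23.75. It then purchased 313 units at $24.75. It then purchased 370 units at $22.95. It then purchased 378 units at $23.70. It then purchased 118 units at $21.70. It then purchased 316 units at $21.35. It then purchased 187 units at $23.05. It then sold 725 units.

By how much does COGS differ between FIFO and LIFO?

$1,089.50

FIFO COGS: 83 @ $20.05 + 263 @ $23.75 + 313 @ $24.75 + 66 @ $22.95 = $17,171.85
LIFO COGS: 187 @ $23.05 + 316 @ $21.35 + 118 @ $21.70 + 104 @ $23.70 = $16,082.35
Difference = |$17,171.85 − $16,082.35| = $1,089.50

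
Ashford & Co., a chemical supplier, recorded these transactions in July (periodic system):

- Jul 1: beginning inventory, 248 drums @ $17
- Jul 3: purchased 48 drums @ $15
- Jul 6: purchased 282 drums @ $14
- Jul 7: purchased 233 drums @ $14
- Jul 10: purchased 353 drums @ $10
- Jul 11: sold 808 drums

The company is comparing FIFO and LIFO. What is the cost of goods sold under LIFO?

FIFO COGS: 248 @ $17 + 48 @ $15 + 282 @ $14 + 230 @ $14 = $12,104
LIFO COGS: 353 @ $10 + 233 @ $14 + 222 @ $14 = $9,900

COGS = $9,900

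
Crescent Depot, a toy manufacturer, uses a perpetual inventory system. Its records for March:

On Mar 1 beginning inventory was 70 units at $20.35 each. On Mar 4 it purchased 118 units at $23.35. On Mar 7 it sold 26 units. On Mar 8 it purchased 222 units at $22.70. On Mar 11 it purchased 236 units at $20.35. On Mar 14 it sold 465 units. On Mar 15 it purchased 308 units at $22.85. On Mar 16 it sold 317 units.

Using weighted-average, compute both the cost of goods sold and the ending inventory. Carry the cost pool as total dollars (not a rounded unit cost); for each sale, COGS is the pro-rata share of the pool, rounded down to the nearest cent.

COGS = $17,780.51; ending inventory = $3,279.09

After Mar 1: 70 on hand, pool $1,424.50 (≈ $20.3500 each)
After Mar 4: 188 on hand, pool $4,179.80 (≈ $22.2330 each)
Mar 7, sell 26: 26/188 × $4,179.80 → $578.05
After Mar 8: 384 on hand, pool $8,641.15 (≈ $22.5030 each)
After Mar 11: 620 on hand, pool $13,443.75 (≈ $21.6835 each)
Mar 14, sell 465: 465/620 × $13,443.75 → $10,082.81
After Mar 15: 463 on hand, pool $10,398.74 (≈ $22.4595 each)
Mar 16, sell 317: 317/463 × $10,398.74 → $7,119.65
Total COGS = $578.05 + $10,082.81 + $7,119.65 = $17,780.51
Ending inventory (cost pool remaining) = $3,279.09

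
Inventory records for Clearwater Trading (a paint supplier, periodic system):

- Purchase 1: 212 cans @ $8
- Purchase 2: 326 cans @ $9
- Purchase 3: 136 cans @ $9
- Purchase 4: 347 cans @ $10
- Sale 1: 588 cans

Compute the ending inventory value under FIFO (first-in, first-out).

Ending inventory = $4,244

Sale 1 (588) [FIFO — oldest first]: 212 @ $8 + 326 @ $9 + 50 @ $9 = $5,080
Ending inventory: 86 @ $9 + 347 @ $10 = $4,244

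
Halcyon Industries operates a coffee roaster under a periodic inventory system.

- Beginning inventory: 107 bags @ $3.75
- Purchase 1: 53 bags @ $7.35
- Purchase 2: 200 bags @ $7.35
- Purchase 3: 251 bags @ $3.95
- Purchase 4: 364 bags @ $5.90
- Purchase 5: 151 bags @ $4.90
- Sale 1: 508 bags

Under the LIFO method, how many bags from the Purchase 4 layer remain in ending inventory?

Sale 1 (508) [LIFO — newest first]: 151 @ $4.90 + 357 @ $5.90 = $2,846.20
Ending inventory: 107 @ $3.75 + 53 @ $7.35 + 200 @ $7.35 + 251 @ $3.95 + 7 @ $5.90 = $3,293.55

7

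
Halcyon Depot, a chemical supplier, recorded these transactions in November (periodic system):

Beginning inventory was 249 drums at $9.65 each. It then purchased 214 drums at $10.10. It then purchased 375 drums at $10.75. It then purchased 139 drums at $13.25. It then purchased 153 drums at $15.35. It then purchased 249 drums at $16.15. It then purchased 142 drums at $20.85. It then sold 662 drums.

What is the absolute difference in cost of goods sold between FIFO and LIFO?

FIFO COGS: 249 @ $9.65 + 214 @ $10.10 + 199 @ $10.75 = $6,703.50
LIFO COGS: 142 @ $20.85 + 249 @ $16.15 + 153 @ $15.35 + 118 @ $13.25 = $10,894.10
Difference = |$6,703.50 − $10,894.10| = $4,190.60

$4,190.60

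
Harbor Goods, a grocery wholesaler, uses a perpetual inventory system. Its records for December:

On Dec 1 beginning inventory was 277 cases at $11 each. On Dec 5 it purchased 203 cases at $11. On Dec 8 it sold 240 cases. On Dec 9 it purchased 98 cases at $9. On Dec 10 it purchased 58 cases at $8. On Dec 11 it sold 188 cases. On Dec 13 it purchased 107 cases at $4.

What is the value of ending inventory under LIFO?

Dec 8, 240 sold [LIFO — newest first]: 203 @ $11 + 37 @ $11 = $2,640
Dec 11, 188 sold [LIFO — newest first]: 58 @ $8 + 98 @ $9 + 32 @ $11 = $1,698
Total COGS = $2,640 + $1,698 = $4,338
Ending inventory: 208 @ $11 + 107 @ $4 = $2,716

Ending inventory = $2,716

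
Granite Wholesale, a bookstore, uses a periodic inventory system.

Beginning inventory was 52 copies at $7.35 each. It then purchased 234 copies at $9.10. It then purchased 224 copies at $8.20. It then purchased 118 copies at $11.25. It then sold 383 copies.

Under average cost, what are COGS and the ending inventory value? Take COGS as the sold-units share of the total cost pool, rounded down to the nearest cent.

Sale 1, sell 383: 383/628 × $5,675.90 → $3,461.57
Ending inventory (cost pool remaining) = $2,214.33

COGS = $3,461.57; ending inventory = $2,214.33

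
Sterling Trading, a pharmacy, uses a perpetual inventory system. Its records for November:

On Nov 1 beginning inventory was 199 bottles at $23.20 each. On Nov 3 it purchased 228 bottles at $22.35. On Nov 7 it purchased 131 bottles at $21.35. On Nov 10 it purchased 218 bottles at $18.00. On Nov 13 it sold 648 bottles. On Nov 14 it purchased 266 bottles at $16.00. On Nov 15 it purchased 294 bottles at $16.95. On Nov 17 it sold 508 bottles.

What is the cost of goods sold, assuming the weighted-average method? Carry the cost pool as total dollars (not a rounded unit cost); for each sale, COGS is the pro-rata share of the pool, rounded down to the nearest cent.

COGS = $22,546.30

After Nov 1: 199 on hand, pool $4,616.80 (≈ $23.2000 each)
After Nov 3: 427 on hand, pool $9,712.60 (≈ $22.7461 each)
After Nov 7: 558 on hand, pool $12,509.45 (≈ $22.4184 each)
After Nov 10: 776 on hand, pool $16,433.45 (≈ $21.1771 each)
Nov 13, sell 648: 648/776 × $16,433.45 → $13,722.77
After Nov 14: 394 on hand, pool $6,966.68 (≈ $17.6819 each)
After Nov 15: 688 on hand, pool $11,949.98 (≈ $17.3692 each)
Nov 17, sell 508: 508/688 × $11,949.98 → $8,823.53
Total COGS = $13,722.77 + $8,823.53 = $22,546.30
Ending inventory (cost pool remaining) = $3,126.45
Check: goods available $25,672.75 = COGS $22,546.30 + ending $3,126.45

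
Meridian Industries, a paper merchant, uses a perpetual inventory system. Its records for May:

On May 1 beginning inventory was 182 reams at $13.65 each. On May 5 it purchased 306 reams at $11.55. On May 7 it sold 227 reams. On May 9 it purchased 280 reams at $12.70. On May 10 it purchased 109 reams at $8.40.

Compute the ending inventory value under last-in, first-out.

Ending inventory = $7,868.35

May 7, 227 sold [LIFO — newest first]: 227 @ $11.55 = $2,621.85
Ending inventory: 182 @ $13.65 + 79 @ $11.55 + 280 @ $12.70 + 109 @ $8.40 = $7,868.35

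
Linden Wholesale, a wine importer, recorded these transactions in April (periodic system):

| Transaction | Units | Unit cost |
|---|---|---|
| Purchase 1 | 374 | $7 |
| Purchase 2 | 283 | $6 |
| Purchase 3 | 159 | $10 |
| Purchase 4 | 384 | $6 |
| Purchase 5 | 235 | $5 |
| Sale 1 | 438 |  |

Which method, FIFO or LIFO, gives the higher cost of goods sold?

FIFO COGS: 374 @ $7 + 64 @ $6 = $3,002
LIFO COGS: 235 @ $5 + 203 @ $6 = $2,393

FIFO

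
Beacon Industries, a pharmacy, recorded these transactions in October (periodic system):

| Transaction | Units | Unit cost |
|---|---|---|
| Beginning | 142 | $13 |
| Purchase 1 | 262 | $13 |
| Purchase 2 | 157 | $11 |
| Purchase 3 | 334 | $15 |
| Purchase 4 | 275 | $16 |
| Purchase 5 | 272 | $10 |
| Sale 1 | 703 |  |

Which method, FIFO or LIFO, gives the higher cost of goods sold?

LIFO

FIFO COGS: 142 @ $13 + 262 @ $13 + 157 @ $11 + 142 @ $15 = $9,109
LIFO COGS: 272 @ $10 + 275 @ $16 + 156 @ $15 = $9,460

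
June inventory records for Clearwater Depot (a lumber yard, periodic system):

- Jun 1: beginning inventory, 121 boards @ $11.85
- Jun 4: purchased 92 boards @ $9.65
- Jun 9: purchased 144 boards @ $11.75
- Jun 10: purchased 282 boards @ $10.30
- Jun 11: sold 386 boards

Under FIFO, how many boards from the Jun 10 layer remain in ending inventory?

Jun 11, 386 sold [FIFO — oldest first]: 121 @ $11.85 + 92 @ $9.65 + 144 @ $11.75 + 29 @ $10.30 = $4,312.35
Ending inventory: 253 @ $10.30 = $2,605.90

253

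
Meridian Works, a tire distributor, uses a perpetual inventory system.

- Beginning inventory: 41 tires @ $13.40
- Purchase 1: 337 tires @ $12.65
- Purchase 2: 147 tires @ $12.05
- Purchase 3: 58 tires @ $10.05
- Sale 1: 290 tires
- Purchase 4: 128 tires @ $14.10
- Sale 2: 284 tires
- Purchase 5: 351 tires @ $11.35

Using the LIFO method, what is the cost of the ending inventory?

Sale 1 (290) [LIFO — newest first]: 58 @ $10.05 + 147 @ $12.05 + 85 @ $12.65 = $3,429.50
Sale 2 (284) [LIFO — newest first]: 128 @ $14.10 + 156 @ $12.65 = $3,778.20
Total COGS = $3,429.50 + $3,778.20 = $7,207.70
Ending inventory: 41 @ $13.40 + 96 @ $12.65 + 351 @ $11.35 = $5,747.65
Check: goods available $12,955.35 = COGS $7,207.70 + ending $5,747.65

Ending inventory = $5,747.65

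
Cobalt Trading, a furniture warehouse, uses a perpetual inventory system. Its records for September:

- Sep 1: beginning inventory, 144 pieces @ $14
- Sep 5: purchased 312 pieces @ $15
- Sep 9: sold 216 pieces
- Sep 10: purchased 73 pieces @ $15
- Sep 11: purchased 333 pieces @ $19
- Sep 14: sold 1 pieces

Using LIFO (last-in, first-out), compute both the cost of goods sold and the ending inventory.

COGS = $3,259; ending inventory = $10,859

Sep 9, 216 sold [LIFO — newest first]: 216 @ $15 = $3,240
Sep 14, 1 sold [LIFO — newest first]: 1 @ $19 = $19
Total COGS = $3,240 + $19 = $3,259
Ending inventory: 144 @ $14 + 96 @ $15 + 73 @ $15 + 332 @ $19 = $10,859
Check: goods available $14,118 = COGS $3,259 + ending $10,859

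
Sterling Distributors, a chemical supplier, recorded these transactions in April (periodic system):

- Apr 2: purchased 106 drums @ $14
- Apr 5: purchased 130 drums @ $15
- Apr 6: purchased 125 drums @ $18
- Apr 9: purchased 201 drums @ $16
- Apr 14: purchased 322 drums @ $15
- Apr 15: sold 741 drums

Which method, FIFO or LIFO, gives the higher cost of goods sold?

FIFO COGS: 106 @ $14 + 130 @ $15 + 125 @ $18 + 201 @ $16 + 179 @ $15 = $11,585
LIFO COGS: 322 @ $15 + 201 @ $16 + 125 @ $18 + 93 @ $15 = $11,691

LIFO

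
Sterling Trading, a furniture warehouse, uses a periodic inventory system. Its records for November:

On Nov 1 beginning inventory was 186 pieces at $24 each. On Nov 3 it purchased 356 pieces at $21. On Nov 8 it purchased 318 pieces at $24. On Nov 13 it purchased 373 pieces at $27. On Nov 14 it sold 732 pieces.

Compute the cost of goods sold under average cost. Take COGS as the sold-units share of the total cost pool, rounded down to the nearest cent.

Nov 14, sell 732: 732/1233 × $29,643.00 → $17,598.27
Ending inventory (cost pool remaining) = $12,044.73

COGS = $17,598.27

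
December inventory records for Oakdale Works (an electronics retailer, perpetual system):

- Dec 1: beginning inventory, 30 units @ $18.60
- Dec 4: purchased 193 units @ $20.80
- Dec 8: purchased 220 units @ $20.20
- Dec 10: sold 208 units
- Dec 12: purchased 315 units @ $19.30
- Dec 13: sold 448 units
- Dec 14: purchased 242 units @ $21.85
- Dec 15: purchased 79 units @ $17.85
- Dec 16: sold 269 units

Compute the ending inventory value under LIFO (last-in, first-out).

Dec 10, 208 sold [LIFO — newest first]: 208 @ $20.20 = $4,201.60
Dec 13, 448 sold [LIFO — newest first]: 315 @ $19.30 + 12 @ $20.20 + 121 @ $20.80 = $8,838.70
Dec 16, 269 sold [LIFO — newest first]: 79 @ $17.85 + 190 @ $21.85 = $5,561.65
Total COGS = $4,201.60 + $8,838.70 + $5,561.65 = $18,601.95
Ending inventory: 30 @ $18.60 + 72 @ $20.80 + 52 @ $21.85 = $3,191.80

Ending inventory = $3,191.80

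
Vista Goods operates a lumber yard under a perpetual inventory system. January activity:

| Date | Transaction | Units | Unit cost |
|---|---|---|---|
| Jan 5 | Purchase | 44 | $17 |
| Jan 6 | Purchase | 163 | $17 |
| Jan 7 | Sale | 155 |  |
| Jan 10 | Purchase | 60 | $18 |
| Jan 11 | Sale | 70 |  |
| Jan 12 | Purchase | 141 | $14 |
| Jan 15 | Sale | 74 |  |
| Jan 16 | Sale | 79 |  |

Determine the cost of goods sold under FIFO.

Jan 7, 155 sold [FIFO — oldest first]: 44 @ $17 + 111 @ $17 = $2,635
Jan 11, 70 sold [FIFO — oldest first]: 52 @ $17 + 18 @ $18 = $1,208
Jan 15, 74 sold [FIFO — oldest first]: 42 @ $18 + 32 @ $14 = $1,204
Jan 16, 79 sold [FIFO — oldest first]: 79 @ $14 = $1,106
Total COGS = $2,635 + $1,208 + $1,204 + $1,106 = $6,153
Ending inventory: 30 @ $14 = $420

COGS = $6,153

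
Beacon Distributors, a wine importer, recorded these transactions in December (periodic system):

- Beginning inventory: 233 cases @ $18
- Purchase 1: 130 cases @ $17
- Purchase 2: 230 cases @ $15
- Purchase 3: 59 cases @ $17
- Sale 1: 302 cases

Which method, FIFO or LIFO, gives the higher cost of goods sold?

FIFO COGS: 233 @ $18 + 69 @ $17 = $5,367
LIFO COGS: 59 @ $17 + 230 @ $15 + 13 @ $17 = $4,674

FIFO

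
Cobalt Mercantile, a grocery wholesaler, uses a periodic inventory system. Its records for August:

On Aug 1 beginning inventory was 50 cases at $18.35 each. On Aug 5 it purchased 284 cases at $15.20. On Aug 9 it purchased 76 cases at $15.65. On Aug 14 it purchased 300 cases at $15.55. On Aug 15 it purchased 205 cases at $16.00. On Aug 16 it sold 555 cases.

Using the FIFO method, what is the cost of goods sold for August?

COGS = $8,678.45

Aug 16, 555 sold [FIFO — oldest first]: 50 @ $18.35 + 284 @ $15.20 + 76 @ $15.65 + 145 @ $15.55 = $8,678.45
Ending inventory: 155 @ $15.55 + 205 @ $16.00 = $5,690.25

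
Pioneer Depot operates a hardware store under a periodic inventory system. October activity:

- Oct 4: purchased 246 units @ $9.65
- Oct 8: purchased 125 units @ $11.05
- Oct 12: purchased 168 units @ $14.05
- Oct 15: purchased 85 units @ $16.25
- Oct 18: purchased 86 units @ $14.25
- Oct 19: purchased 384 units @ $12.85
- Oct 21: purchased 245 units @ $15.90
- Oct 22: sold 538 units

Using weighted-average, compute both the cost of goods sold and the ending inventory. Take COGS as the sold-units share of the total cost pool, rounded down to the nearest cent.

COGS = $7,052.34; ending inventory = $10,499.86

Oct 22, sell 538: 538/1339 × $17,552.20 → $7,052.34
Ending inventory (cost pool remaining) = $10,499.86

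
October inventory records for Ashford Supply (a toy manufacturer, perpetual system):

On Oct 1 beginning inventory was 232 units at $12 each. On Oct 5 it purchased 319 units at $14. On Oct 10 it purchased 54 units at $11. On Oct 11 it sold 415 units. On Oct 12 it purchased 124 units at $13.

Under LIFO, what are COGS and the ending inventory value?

Oct 11, 415 sold [LIFO — newest first]: 54 @ $11 + 319 @ $14 + 42 @ $12 = $5,564
Ending inventory: 190 @ $12 + 124 @ $13 = $3,892

COGS = $5,564; ending inventory = $3,892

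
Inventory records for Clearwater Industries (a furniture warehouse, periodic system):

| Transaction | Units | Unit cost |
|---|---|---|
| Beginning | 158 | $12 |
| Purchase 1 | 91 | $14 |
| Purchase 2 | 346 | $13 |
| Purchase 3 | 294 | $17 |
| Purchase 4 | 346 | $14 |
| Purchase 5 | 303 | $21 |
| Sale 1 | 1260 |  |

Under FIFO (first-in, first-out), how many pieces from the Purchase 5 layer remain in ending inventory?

278

Sale 1 (1260) [FIFO — oldest first]: 158 @ $12 + 91 @ $14 + 346 @ $13 + 294 @ $17 + 346 @ $14 + 25 @ $21 = $18,035
Ending inventory: 278 @ $21 = $5,838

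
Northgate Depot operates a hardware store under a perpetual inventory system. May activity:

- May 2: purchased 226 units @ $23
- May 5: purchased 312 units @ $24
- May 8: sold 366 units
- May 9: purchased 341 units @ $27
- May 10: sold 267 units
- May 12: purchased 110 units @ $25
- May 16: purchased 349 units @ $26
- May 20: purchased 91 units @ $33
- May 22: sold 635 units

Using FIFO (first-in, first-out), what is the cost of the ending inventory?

May 8, 366 sold [FIFO — oldest first]: 226 @ $23 + 140 @ $24 = $8,558
May 10, 267 sold [FIFO — oldest first]: 172 @ $24 + 95 @ $27 = $6,693
May 22, 635 sold [FIFO — oldest first]: 246 @ $27 + 110 @ $25 + 279 @ $26 = $16,646
Total COGS = $8,558 + $6,693 + $16,646 = $31,897
Ending inventory: 70 @ $26 + 91 @ $33 = $4,823

Ending inventory = $4,823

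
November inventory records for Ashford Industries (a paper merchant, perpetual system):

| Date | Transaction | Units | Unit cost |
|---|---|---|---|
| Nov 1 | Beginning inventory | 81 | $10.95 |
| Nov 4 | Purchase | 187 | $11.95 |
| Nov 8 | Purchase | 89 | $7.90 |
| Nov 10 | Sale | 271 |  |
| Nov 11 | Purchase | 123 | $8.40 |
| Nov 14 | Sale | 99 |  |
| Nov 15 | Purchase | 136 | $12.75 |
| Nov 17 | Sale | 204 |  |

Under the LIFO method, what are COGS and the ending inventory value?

Nov 10, 271 sold [LIFO — newest first]: 89 @ $7.90 + 182 @ $11.95 = $2,878.00
Nov 14, 99 sold [LIFO — newest first]: 99 @ $8.40 = $831.60
Nov 17, 204 sold [LIFO — newest first]: 136 @ $12.75 + 24 @ $8.40 + 5 @ $11.95 + 39 @ $10.95 = $2,422.40
Total COGS = $2,878.00 + $831.60 + $2,422.40 = $6,132.00
Ending inventory: 42 @ $10.95 = $459.90

COGS = $6,132.00; ending inventory = $459.90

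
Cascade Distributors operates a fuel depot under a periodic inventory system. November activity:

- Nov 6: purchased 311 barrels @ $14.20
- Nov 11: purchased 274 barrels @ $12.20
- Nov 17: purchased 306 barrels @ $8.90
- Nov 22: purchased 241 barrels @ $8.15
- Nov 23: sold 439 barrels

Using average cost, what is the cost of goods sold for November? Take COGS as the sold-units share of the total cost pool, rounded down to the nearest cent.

COGS = $4,826.88

Nov 23, sell 439: 439/1132 × $12,446.55 → $4,826.88
Ending inventory (cost pool remaining) = $7,619.67
Check: goods available $12,446.55 = COGS $4,826.88 + ending $7,619.67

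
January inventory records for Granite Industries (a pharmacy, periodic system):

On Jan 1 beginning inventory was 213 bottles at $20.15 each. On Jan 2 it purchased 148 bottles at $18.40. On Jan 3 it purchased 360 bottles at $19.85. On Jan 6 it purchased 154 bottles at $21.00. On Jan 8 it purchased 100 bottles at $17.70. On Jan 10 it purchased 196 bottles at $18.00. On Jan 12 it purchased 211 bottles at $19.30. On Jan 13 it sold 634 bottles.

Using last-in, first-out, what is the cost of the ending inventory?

Ending inventory = $14,728.15

Jan 13, 634 sold [LIFO — newest first]: 211 @ $19.30 + 196 @ $18.00 + 100 @ $17.70 + 127 @ $21.00 = $12,037.30
Ending inventory: 213 @ $20.15 + 148 @ $18.40 + 360 @ $19.85 + 27 @ $21.00 = $14,728.15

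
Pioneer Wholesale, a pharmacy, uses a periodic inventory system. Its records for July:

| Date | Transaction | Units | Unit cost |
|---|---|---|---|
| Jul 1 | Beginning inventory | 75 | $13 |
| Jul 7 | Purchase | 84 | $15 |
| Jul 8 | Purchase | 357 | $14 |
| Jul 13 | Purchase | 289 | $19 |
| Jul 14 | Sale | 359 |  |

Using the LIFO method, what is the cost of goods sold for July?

COGS = $6,471

Jul 14, 359 sold [LIFO — newest first]: 289 @ $19 + 70 @ $14 = $6,471
Ending inventory: 75 @ $13 + 84 @ $15 + 287 @ $14 = $6,253
Check: goods available $12,724 = COGS $6,471 + ending $6,253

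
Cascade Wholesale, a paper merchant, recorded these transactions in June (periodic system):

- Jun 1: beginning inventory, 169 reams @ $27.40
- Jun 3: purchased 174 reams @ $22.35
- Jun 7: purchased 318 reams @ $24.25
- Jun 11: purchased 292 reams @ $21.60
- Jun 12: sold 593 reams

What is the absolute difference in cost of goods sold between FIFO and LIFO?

FIFO COGS: 169 @ $27.40 + 174 @ $22.35 + 250 @ $24.25 = $14,582.00
LIFO COGS: 292 @ $21.60 + 301 @ $24.25 = $13,606.45
Difference = |$14,582.00 − $13,606.45| = $975.55

$975.55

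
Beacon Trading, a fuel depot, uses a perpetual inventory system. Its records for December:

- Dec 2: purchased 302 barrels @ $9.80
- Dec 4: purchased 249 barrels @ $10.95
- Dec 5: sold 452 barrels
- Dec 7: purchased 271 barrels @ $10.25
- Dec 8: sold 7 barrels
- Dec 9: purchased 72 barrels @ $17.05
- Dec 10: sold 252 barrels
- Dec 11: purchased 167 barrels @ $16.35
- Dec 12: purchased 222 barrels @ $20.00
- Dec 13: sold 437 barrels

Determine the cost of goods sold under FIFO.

Dec 5, 452 sold [FIFO — oldest first]: 302 @ $9.80 + 150 @ $10.95 = $4,602.10
Dec 8, 7 sold [FIFO — oldest first]: 7 @ $10.95 = $76.65
Dec 10, 252 sold [FIFO — oldest first]: 92 @ $10.95 + 160 @ $10.25 = $2,647.40
Dec 13, 437 sold [FIFO — oldest first]: 111 @ $10.25 + 72 @ $17.05 + 167 @ $16.35 + 87 @ $20.00 = $6,835.80
Total COGS = $4,602.10 + $76.65 + $2,647.40 + $6,835.80 = $14,161.95
Ending inventory: 135 @ $20.00 = $2,700.00
Check: goods available $16,861.95 = COGS $14,161.95 + ending $2,700.00

COGS = $14,161.95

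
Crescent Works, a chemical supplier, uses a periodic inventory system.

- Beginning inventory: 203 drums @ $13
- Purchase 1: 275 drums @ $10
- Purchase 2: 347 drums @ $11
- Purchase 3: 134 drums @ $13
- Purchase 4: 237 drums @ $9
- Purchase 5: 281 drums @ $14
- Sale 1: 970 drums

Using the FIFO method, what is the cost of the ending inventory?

Sale 1 (970) [FIFO — oldest first]: 203 @ $13 + 275 @ $10 + 347 @ $11 + 134 @ $13 + 11 @ $9 = $11,047
Ending inventory: 226 @ $9 + 281 @ $14 = $5,968
Check: goods available $17,015 = COGS $11,047 + ending $5,968

Ending inventory = $5,968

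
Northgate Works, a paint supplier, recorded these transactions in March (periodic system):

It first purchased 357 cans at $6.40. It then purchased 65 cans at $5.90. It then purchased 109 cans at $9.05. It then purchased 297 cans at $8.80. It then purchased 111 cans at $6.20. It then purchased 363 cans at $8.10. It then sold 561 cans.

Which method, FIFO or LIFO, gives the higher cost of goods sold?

LIFO

FIFO COGS: 357 @ $6.40 + 65 @ $5.90 + 109 @ $9.05 + 30 @ $8.80 = $3,918.75
LIFO COGS: 363 @ $8.10 + 111 @ $6.20 + 87 @ $8.80 = $4,394.10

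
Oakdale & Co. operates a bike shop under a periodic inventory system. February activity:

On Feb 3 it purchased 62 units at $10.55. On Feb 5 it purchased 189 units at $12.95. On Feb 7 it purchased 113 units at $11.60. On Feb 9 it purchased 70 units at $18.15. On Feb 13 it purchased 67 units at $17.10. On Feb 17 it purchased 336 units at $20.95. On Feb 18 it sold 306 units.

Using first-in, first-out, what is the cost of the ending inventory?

Ending inventory = $10,128.20

Feb 18, 306 sold [FIFO — oldest first]: 62 @ $10.55 + 189 @ $12.95 + 55 @ $11.60 = $3,739.65
Ending inventory: 58 @ $11.60 + 70 @ $18.15 + 67 @ $17.10 + 336 @ $20.95 = $10,128.20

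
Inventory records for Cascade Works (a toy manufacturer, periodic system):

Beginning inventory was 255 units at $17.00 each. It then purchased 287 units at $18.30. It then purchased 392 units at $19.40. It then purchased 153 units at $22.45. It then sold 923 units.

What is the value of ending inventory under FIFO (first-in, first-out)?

Ending inventory = $3,648.25

Sale 1 (923) [FIFO — oldest first]: 255 @ $17.00 + 287 @ $18.30 + 381 @ $19.40 = $16,978.50
Ending inventory: 11 @ $19.40 + 153 @ $22.45 = $3,648.25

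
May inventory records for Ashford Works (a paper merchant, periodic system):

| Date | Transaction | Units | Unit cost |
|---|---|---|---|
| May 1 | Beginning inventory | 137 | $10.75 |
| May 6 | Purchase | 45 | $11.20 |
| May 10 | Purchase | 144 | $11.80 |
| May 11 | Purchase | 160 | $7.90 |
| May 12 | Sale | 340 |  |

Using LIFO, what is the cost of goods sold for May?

COGS = $3,366.40

May 12, 340 sold [LIFO — newest first]: 160 @ $7.90 + 144 @ $11.80 + 36 @ $11.20 = $3,366.40
Ending inventory: 137 @ $10.75 + 9 @ $11.20 = $1,573.55
Check: goods available $4,939.95 = COGS $3,366.40 + ending $1,573.55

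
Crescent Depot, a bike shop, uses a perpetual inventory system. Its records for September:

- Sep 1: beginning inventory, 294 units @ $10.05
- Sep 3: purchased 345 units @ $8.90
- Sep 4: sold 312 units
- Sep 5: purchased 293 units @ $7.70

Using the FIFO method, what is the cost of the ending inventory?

Ending inventory = $5,166.40

Sep 4, 312 sold [FIFO — oldest first]: 294 @ $10.05 + 18 @ $8.90 = $3,114.90
Ending inventory: 327 @ $8.90 + 293 @ $7.70 = $5,166.40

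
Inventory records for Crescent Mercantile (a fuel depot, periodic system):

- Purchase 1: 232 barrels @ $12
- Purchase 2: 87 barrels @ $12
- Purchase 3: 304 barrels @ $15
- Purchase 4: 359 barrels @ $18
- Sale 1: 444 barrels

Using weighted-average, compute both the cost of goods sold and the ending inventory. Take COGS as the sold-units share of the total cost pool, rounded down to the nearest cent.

Sale 1, sell 444: 444/982 × $14,850.00 → $6,714.25
Ending inventory (cost pool remaining) = $8,135.75

COGS = $6,714.25; ending inventory = $8,135.75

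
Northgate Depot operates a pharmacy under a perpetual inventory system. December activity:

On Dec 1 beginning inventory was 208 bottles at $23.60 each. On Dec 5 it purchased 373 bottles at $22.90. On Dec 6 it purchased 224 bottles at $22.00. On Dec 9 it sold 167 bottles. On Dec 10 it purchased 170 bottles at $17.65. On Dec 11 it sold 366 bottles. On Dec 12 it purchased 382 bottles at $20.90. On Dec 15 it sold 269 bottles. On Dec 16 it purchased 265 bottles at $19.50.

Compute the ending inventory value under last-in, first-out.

Ending inventory = $17,796.60

Dec 9, 167 sold [LIFO — newest first]: 167 @ $22.00 = $3,674.00
Dec 11, 366 sold [LIFO — newest first]: 170 @ $17.65 + 57 @ $22.00 + 139 @ $22.90 = $7,437.60
Dec 15, 269 sold [LIFO — newest first]: 269 @ $20.90 = $5,622.10
Total COGS = $3,674.00 + $7,437.60 + $5,622.10 = $16,733.70
Ending inventory: 208 @ $23.60 + 234 @ $22.90 + 113 @ $20.90 + 265 @ $19.50 = $17,796.60
Check: goods available $34,530.30 = COGS $16,733.70 + ending $17,796.60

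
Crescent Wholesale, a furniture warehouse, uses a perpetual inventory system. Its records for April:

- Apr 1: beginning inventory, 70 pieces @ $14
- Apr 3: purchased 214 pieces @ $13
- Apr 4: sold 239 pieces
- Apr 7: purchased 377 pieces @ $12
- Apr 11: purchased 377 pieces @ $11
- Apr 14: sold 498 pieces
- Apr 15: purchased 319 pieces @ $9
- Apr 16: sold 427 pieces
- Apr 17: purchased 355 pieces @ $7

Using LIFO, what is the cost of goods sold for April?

COGS = $12,898

Apr 4, 239 sold [LIFO — newest first]: 214 @ $13 + 25 @ $14 = $3,132
Apr 14, 498 sold [LIFO — newest first]: 377 @ $11 + 121 @ $12 = $5,599
Apr 16, 427 sold [LIFO — newest first]: 319 @ $9 + 108 @ $12 = $4,167
Total COGS = $3,132 + $5,599 + $4,167 = $12,898
Ending inventory: 45 @ $14 + 148 @ $12 + 355 @ $7 = $4,891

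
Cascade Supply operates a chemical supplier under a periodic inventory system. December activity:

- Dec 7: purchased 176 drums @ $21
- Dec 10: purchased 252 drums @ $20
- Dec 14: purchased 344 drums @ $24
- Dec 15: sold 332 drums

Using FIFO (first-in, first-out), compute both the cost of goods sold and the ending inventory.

Dec 15, 332 sold [FIFO — oldest first]: 176 @ $21 + 156 @ $20 = $6,816
Ending inventory: 96 @ $20 + 344 @ $24 = $10,176

COGS = $6,816; ending inventory = $10,176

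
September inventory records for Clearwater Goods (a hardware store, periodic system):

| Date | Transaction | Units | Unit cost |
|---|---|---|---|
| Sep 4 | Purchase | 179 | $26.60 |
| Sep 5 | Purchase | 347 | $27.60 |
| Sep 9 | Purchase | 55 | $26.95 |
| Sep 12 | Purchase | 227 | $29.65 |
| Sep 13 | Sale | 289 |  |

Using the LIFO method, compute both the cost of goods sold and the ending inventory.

COGS = $8,406.00; ending inventory = $14,145.40

Sep 13, 289 sold [LIFO — newest first]: 227 @ $29.65 + 55 @ $26.95 + 7 @ $27.60 = $8,406.00
Ending inventory: 179 @ $26.60 + 340 @ $27.60 = $14,145.40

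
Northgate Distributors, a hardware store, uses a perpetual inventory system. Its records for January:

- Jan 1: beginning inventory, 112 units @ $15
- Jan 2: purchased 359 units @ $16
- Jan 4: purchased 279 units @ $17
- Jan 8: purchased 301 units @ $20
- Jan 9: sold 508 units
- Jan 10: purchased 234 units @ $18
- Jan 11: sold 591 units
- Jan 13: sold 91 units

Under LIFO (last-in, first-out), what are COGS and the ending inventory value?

Jan 9, 508 sold [LIFO — newest first]: 301 @ $20 + 207 @ $17 = $9,539
Jan 11, 591 sold [LIFO — newest first]: 234 @ $18 + 72 @ $17 + 285 @ $16 = $9,996
Jan 13, 91 sold [LIFO — newest first]: 74 @ $16 + 17 @ $15 = $1,439
Total COGS = $9,539 + $9,996 + $1,439 = $20,974
Ending inventory: 95 @ $15 = $1,425

COGS = $20,974; ending inventory = $1,425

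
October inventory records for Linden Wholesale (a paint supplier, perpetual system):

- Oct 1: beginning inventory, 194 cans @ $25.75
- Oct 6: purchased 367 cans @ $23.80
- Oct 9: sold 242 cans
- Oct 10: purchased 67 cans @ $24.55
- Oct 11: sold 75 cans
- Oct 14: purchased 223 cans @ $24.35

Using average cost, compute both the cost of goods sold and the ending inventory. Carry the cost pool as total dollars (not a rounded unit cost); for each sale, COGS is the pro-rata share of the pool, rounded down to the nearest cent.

COGS = $7,759.34; ending inventory = $13,045.66

After Oct 1: 194 on hand, pool $4,995.50 (≈ $25.7500 each)
After Oct 6: 561 on hand, pool $13,730.10 (≈ $24.4743 each)
Oct 9, sell 242: 242/561 × $13,730.10 → $5,922.78
After Oct 10: 386 on hand, pool $9,452.17 (≈ $24.4875 each)
Oct 11, sell 75: 75/386 × $9,452.17 → $1,836.56
After Oct 14: 534 on hand, pool $13,045.66 (≈ $24.4301 each)
Total COGS = $5,922.78 + $1,836.56 = $7,759.34
Ending inventory (cost pool remaining) = $13,045.66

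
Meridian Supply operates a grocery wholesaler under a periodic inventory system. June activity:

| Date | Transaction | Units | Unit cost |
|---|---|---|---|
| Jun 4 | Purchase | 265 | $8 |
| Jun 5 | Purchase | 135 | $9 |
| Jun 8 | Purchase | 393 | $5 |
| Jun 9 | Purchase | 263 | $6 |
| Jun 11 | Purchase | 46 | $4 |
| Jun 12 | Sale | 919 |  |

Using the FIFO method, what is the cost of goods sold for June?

COGS = $6,056

Jun 12, 919 sold [FIFO — oldest first]: 265 @ $8 + 135 @ $9 + 393 @ $5 + 126 @ $6 = $6,056
Ending inventory: 137 @ $6 + 46 @ $4 = $1,006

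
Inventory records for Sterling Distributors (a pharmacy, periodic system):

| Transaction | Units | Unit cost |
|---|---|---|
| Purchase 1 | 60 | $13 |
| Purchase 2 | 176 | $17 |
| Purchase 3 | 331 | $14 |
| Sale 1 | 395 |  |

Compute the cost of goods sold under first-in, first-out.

Sale 1 (395) [FIFO — oldest first]: 60 @ $13 + 176 @ $17 + 159 @ $14 = $5,998
Ending inventory: 172 @ $14 = $2,408

COGS = $5,998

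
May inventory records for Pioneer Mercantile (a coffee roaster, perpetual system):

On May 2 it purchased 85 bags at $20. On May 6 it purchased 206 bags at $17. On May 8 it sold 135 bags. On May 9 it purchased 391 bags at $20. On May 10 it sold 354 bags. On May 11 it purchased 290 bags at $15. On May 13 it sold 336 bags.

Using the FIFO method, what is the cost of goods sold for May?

May 8, 135 sold [FIFO — oldest first]: 85 @ $20 + 50 @ $17 = $2,550
May 10, 354 sold [FIFO — oldest first]: 156 @ $17 + 198 @ $20 = $6,612
May 13, 336 sold [FIFO — oldest first]: 193 @ $20 + 143 @ $15 = $6,005
Total COGS = $2,550 + $6,612 + $6,005 = $15,167
Ending inventory: 147 @ $15 = $2,205

COGS = $15,167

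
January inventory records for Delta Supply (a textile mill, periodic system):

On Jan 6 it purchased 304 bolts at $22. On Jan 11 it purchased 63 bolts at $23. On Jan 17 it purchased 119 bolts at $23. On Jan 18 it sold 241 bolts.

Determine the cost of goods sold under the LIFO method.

COGS = $5,484

Jan 18, 241 sold [LIFO — newest first]: 119 @ $23 + 63 @ $23 + 59 @ $22 = $5,484
Ending inventory: 245 @ $22 = $5,390
Check: goods available $10,874 = COGS $5,484 + ending $5,390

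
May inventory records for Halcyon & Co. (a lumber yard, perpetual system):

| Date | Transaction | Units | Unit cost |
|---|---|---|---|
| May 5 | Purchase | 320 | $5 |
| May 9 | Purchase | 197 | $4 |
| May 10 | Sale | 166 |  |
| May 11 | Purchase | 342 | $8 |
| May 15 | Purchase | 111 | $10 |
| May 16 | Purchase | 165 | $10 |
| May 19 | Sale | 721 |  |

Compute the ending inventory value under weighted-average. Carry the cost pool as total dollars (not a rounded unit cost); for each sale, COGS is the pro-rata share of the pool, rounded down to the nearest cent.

Ending inventory = $1,821.55

After May 5: 320 on hand, pool $1,600.00 (≈ $5.0000 each)
After May 9: 517 on hand, pool $2,388.00 (≈ $4.6190 each)
May 10, sell 166: 166/517 × $2,388.00 → $766.74
After May 11: 693 on hand, pool $4,357.26 (≈ $6.2875 each)
After May 15: 804 on hand, pool $5,467.26 (≈ $6.8001 each)
After May 16: 969 on hand, pool $7,117.26 (≈ $7.3450 each)
May 19, sell 721: 721/969 × $7,117.26 → $5,295.71
Total COGS = $766.74 + $5,295.71 = $6,062.45
Ending inventory (cost pool remaining) = $1,821.55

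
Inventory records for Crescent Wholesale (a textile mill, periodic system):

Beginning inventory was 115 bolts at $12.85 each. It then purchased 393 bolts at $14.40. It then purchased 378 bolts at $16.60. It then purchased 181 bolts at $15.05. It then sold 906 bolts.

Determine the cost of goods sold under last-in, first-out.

Sale 1 (906) [LIFO — newest first]: 181 @ $15.05 + 378 @ $16.60 + 347 @ $14.40 = $13,995.65
Ending inventory: 115 @ $12.85 + 46 @ $14.40 = $2,140.15

COGS = $13,995.65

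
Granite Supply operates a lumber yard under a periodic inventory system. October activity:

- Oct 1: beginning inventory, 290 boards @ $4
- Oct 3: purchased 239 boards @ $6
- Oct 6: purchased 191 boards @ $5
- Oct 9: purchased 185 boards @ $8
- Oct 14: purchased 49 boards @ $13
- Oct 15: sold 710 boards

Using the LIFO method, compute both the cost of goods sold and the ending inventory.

COGS = $4,690; ending inventory = $976

Oct 15, 710 sold [LIFO — newest first]: 49 @ $13 + 185 @ $8 + 191 @ $5 + 239 @ $6 + 46 @ $4 = $4,690
Ending inventory: 244 @ $4 = $976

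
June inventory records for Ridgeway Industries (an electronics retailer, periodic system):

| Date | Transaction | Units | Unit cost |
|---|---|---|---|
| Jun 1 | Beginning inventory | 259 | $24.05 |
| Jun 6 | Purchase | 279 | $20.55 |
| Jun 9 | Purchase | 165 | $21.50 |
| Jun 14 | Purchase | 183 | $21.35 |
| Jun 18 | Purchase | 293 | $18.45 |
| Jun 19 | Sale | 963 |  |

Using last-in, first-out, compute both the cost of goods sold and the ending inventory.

COGS = $19,628.00; ending inventory = $5,194.80

Jun 19, 963 sold [LIFO — newest first]: 293 @ $18.45 + 183 @ $21.35 + 165 @ $21.50 + 279 @ $20.55 + 43 @ $24.05 = $19,628.00
Ending inventory: 216 @ $24.05 = $5,194.80
Check: goods available $24,822.80 = COGS $19,628.00 + ending $5,194.80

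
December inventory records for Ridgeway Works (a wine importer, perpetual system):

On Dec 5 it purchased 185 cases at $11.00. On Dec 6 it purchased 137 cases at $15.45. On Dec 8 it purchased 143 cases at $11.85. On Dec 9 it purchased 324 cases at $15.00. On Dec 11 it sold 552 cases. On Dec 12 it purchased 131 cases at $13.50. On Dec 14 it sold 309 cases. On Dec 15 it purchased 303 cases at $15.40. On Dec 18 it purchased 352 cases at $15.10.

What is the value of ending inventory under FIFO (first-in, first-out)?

Dec 11, 552 sold [FIFO — oldest first]: 185 @ $11.00 + 137 @ $15.45 + 143 @ $11.85 + 87 @ $15.00 = $7,151.20
Dec 14, 309 sold [FIFO — oldest first]: 237 @ $15.00 + 72 @ $13.50 = $4,527.00
Total COGS = $7,151.20 + $4,527.00 = $11,678.20
Ending inventory: 59 @ $13.50 + 303 @ $15.40 + 352 @ $15.10 = $10,777.90
Check: goods available $22,456.10 = COGS $11,678.20 + ending $10,777.90

Ending inventory = $10,777.90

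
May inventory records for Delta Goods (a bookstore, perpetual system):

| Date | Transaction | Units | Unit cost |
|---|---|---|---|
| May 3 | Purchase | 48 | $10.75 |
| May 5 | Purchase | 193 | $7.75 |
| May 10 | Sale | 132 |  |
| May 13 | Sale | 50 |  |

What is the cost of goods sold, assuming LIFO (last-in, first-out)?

May 10, 132 sold [LIFO — newest first]: 132 @ $7.75 = $1,023.00
May 13, 50 sold [LIFO — newest first]: 50 @ $7.75 = $387.50
Total COGS = $1,023.00 + $387.50 = $1,410.50
Ending inventory: 48 @ $10.75 + 11 @ $7.75 = $601.25

COGS = $1,410.50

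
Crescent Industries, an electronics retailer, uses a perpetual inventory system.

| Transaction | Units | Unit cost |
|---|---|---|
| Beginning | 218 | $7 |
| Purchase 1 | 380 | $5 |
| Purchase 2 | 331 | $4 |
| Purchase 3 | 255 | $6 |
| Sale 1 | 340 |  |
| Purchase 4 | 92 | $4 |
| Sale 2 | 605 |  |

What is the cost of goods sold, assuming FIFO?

Sale 1 (340) [FIFO — oldest first]: 218 @ $7 + 122 @ $5 = $2,136
Sale 2 (605) [FIFO — oldest first]: 258 @ $5 + 331 @ $4 + 16 @ $6 = $2,710
Total COGS = $2,136 + $2,710 = $4,846
Ending inventory: 239 @ $6 + 92 @ $4 = $1,802

COGS = $4,846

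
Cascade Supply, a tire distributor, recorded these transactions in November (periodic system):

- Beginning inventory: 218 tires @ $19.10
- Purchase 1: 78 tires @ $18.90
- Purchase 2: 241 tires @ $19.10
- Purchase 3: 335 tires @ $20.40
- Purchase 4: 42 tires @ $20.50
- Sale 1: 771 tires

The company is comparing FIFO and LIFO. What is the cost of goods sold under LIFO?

COGS = $15,204.80

FIFO COGS: 218 @ $19.10 + 78 @ $18.90 + 241 @ $19.10 + 234 @ $20.40 = $15,014.70
LIFO COGS: 42 @ $20.50 + 335 @ $20.40 + 241 @ $19.10 + 78 @ $18.90 + 75 @ $19.10 = $15,204.80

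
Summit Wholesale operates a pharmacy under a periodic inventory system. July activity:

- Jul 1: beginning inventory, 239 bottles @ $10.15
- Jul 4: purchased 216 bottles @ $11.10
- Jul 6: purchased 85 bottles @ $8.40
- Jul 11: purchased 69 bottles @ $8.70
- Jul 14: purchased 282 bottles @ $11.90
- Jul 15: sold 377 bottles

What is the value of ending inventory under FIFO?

Ending inventory = $5,535.90

Jul 15, 377 sold [FIFO — oldest first]: 239 @ $10.15 + 138 @ $11.10 = $3,957.65
Ending inventory: 78 @ $11.10 + 85 @ $8.40 + 69 @ $8.70 + 282 @ $11.90 = $5,535.90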